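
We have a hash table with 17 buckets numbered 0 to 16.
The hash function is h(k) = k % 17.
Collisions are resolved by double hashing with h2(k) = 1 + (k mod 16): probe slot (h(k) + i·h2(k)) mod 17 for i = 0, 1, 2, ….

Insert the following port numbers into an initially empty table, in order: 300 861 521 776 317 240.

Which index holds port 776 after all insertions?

300 hashes to 11; slot 11 is free -> place at 11.
861 hashes to 11, h2=14; 11 taken -> place at 8.
521 hashes to 11, h2=10; 11 taken -> place at 4.
776 hashes to 11, h2=9; 11 taken -> place at 3.
317 hashes to 11, h2=14; 11,8 taken -> place at 5.
240 hashes to 2; slot 2 is free -> place at 2.
Table: [., ., 240, 776, 521, 317, ., ., 861, ., ., 300, ., ., ., ., .]

3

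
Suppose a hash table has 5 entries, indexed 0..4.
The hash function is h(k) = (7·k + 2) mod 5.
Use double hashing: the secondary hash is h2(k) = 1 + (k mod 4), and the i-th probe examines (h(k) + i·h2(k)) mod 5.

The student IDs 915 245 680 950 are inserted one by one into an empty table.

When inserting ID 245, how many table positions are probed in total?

Insert 915: h=2, slot 2 empty => index 2.
Insert 245: h=2, h2=2, slot 2 occupied => index 4.
Insert 680: h=2, h2=1, slot 2 occupied => index 3.
Insert 950: h=2, h2=3, slot 2 occupied => index 0.
Table: [950, —, 915, 680, 245]

2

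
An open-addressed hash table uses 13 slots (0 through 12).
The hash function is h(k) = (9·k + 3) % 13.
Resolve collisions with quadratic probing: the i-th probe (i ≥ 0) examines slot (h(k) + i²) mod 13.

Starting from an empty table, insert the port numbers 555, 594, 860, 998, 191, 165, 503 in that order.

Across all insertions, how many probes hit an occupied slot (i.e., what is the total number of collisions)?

12

555: h=6 → slot 6
594: h=6, probe 6,7 → slot 7
860: h=8 → slot 8
998: h=2 → slot 2
191: h=6, probe 6,7,10 → slot 10
165: h=6, probe 6,7,10,2,9 → slot 9
503: h=6, probe 6,7,10,2,9,5 → slot 5
Table: [., ., 998, ., ., 503, 555, 594, 860, 165, 191, ., .]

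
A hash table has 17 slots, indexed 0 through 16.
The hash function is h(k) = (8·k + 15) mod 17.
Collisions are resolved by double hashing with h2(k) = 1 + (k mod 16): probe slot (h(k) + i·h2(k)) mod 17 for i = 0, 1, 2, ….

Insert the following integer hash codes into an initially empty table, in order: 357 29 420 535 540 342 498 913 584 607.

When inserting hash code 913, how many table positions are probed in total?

3

357 hashes to 15; slot 15 is free => place at 15.
29 hashes to 9; slot 9 is free => place at 9.
420 hashes to 9, h2=5; 9 taken => place at 14.
535 hashes to 11; slot 11 is free => place at 11.
540 hashes to 0; slot 0 is free => place at 0.
342 hashes to 14, h2=7; 14 taken => place at 4.
498 hashes to 4, h2=3; 4 taken => place at 7.
913 hashes to 9, h2=2; 9,11 taken => place at 13.
584 hashes to 12; slot 12 is free => place at 12.
607 hashes to 9, h2=16; 9 taken => place at 8.
Table: [540, —, —, —, 342, —, —, 498, 607, 29, —, 535, 584, 913, 420, 357, —]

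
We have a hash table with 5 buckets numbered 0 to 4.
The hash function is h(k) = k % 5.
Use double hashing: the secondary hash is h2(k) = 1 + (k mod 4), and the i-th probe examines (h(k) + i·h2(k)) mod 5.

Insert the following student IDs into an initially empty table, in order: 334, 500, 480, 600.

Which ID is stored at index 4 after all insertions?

334

334: h=4 => slot 4
500: h=0 => slot 0
480: h=0, h2=1, probe 0,1 => slot 1
600: h=0, h2=1, probe 0,1,2 => slot 2
Table: [500, 480, 600, —, 334]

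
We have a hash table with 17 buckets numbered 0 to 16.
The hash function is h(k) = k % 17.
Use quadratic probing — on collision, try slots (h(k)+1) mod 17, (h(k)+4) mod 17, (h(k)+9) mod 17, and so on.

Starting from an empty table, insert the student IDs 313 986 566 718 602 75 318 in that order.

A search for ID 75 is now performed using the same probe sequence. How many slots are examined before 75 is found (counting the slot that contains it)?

3

313 hashes to 7; slot 7 is free -> place at 7.
986 hashes to 0; slot 0 is free -> place at 0.
566 hashes to 5; slot 5 is free -> place at 5.
718 hashes to 4; slot 4 is free -> place at 4.
602 hashes to 7; 7 taken -> place at 8.
75 hashes to 7; 7,8 taken -> place at 11.
318 hashes to 12; slot 12 is free -> place at 12.
Table: [986, ∅, ∅, ∅, 718, 566, ∅, 313, 602, ∅, ∅, 75, 318, ∅, ∅, ∅, ∅]
Lookup 75: h=7, probe 7,8,11 → found at 11.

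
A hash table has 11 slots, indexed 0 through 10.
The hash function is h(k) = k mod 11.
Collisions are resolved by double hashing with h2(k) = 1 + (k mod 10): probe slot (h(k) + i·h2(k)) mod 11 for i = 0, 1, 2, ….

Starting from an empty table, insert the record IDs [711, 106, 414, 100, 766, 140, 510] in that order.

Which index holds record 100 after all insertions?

711 hashes to 7; slot 7 is free → place at 7.
106 hashes to 7, h2=7; 7 taken → place at 3.
414 hashes to 7, h2=5; 7 taken → place at 1.
100 hashes to 1, h2=1; 1 taken → place at 2.
766 hashes to 7, h2=7; 7,3 taken → place at 10.
140 hashes to 8; slot 8 is free → place at 8.
510 hashes to 4; slot 4 is free → place at 4.
Table: [—, 414, 100, 106, 510, —, —, 711, 140, —, 766]

2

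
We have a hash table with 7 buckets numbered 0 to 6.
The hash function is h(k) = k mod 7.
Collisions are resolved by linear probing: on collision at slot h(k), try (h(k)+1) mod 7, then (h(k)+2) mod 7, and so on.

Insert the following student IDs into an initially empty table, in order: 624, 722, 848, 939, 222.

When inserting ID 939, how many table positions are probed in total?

624 hashes to 1; slot 1 is free => place at 1.
722 hashes to 1; 1 taken => place at 2.
848 hashes to 1; 1,2 taken => place at 3.
939 hashes to 1; 1,2,3 taken => place at 4.
222 hashes to 5; slot 5 is free => place at 5.
Table: [—, 624, 722, 848, 939, 222, —]

4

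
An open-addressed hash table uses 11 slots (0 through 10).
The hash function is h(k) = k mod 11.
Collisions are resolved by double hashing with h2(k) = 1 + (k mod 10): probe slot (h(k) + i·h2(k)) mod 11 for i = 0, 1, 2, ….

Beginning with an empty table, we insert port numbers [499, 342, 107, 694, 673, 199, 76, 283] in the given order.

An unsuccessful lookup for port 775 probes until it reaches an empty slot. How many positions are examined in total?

Insert 499: h=4, slot 4 empty => index 4.
Insert 342: h=1, slot 1 empty => index 1.
Insert 107: h=8, slot 8 empty => index 8.
Insert 694: h=1, h2=5, slot 1 occupied => index 6.
Insert 673: h=2, slot 2 empty => index 2.
Insert 199: h=1, h2=10, slot 1 occupied => index 0.
Insert 76: h=10, slot 10 empty => index 10.
Insert 283: h=8, h2=4, slots 8,1 occupied => index 5.
Table: [199, 342, 673, ., 499, 283, 694, ., 107, ., 76]
Lookup 775: h=5, h2=6, probe 5,0,6,1,7 → slot 7 empty, not found.

5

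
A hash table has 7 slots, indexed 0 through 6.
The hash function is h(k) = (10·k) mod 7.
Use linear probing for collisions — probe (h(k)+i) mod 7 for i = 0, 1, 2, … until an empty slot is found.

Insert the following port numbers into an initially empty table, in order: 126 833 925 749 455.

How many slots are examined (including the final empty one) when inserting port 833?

2

126 hashes to 0; slot 0 is free → place at 0.
833 hashes to 0; 0 taken → place at 1.
925 hashes to 3; slot 3 is free → place at 3.
749 hashes to 0; 0,1 taken → place at 2.
455 hashes to 0; 0,1,2,3 taken → place at 4.
Table: [126, 833, 749, 925, 455, ., .]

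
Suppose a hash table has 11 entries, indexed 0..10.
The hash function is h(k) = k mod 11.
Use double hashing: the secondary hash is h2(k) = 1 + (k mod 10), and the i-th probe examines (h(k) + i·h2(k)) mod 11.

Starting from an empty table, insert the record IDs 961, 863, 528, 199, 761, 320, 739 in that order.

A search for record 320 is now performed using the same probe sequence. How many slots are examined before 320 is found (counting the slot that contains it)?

3

961 hashes to 4; slot 4 is free => place at 4.
863 hashes to 5; slot 5 is free => place at 5.
528 hashes to 0; slot 0 is free => place at 0.
199 hashes to 1; slot 1 is free => place at 1.
761 hashes to 2; slot 2 is free => place at 2.
320 hashes to 1, h2=1; 1,2 taken => place at 3.
739 hashes to 2, h2=10; 2,1,0 taken => place at 10.
Table: [528, 199, 761, 320, 961, 863, -, -, -, -, 739]
Lookup 320: h=1, h2=1, probe 1,2,3 → found at 3.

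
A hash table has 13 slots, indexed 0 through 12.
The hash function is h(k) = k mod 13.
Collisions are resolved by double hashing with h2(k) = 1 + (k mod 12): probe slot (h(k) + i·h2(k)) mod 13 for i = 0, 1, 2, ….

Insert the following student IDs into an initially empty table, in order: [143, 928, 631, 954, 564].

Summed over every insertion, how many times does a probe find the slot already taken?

2

143 hashes to 0; slot 0 is free -> place at 0.
928 hashes to 5; slot 5 is free -> place at 5.
631 hashes to 7; slot 7 is free -> place at 7.
954 hashes to 5, h2=7; 5 taken -> place at 12.
564 hashes to 5, h2=1; 5 taken -> place at 6.
Table: [143, —, —, —, —, 928, 564, 631, —, —, —, —, 954]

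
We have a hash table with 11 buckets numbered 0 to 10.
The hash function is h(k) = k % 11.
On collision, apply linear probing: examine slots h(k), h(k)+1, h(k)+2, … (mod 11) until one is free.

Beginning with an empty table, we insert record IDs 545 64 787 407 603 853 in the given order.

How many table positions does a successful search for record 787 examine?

545: h=6 → slot 6
64: h=9 → slot 9
787: h=6, probe 6,7 → slot 7
407: h=0 → slot 0
603: h=9, probe 9,10 → slot 10
853: h=6, probe 6,7,8 → slot 8
Table: [407, ∅, ∅, ∅, ∅, ∅, 545, 787, 853, 64, 603]
Lookup 787: h=6, probe 6,7 → found at 7.

2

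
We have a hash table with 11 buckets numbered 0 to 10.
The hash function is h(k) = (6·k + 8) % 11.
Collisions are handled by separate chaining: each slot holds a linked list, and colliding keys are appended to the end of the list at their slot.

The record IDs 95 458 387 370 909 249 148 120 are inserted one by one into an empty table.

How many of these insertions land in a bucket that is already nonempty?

4

Insert 95: h=6, bucket 6 empty -> new chain.
Insert 458: h=6, bucket 6 nonempty -> append to chain.
Insert 387: h=9, bucket 9 empty -> new chain.
Insert 370: h=6, bucket 6 nonempty -> append to chain.
Insert 909: h=6, bucket 6 nonempty -> append to chain.
Insert 249: h=6, bucket 6 nonempty -> append to chain.
Insert 148: h=5, bucket 5 empty -> new chain.
Insert 120: h=2, bucket 2 empty -> new chain.
Final buckets:
0: -
1: -
2: 120
3: -
4: -
5: 148
6: 95 -> 458 -> 370 -> 909 -> 249
7: -
8: -
9: 387
10: -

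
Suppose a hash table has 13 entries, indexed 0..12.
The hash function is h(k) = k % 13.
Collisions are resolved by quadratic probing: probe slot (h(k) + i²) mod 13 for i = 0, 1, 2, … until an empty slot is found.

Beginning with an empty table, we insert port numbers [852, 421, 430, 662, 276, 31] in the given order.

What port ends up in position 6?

852: h=7 => slot 7
421: h=5 => slot 5
430: h=1 => slot 1
662: h=12 => slot 12
276: h=3 => slot 3
31: h=5, probe 5,6 => slot 6
Table: [∅, 430, ∅, 276, ∅, 421, 31, 852, ∅, ∅, ∅, ∅, 662]

31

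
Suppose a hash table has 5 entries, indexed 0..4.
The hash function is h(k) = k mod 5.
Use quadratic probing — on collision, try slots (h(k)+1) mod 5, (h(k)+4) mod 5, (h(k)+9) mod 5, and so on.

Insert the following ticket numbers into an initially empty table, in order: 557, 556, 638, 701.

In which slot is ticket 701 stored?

557 hashes to 2; slot 2 is free → place at 2.
556 hashes to 1; slot 1 is free → place at 1.
638 hashes to 3; slot 3 is free → place at 3.
701 hashes to 1; 1,2 taken → place at 0.
Table: [701, 556, 557, 638, -]

0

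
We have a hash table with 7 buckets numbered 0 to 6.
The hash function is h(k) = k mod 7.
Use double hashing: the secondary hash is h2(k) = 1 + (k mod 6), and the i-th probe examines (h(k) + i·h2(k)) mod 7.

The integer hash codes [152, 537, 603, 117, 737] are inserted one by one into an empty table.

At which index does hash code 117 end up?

Insert 152: h=5, slot 5 empty => index 5.
Insert 537: h=5, h2=4, slot 5 occupied => index 2.
Insert 603: h=1, slot 1 empty => index 1.
Insert 117: h=5, h2=4, slots 5,2 occupied => index 6.
Insert 737: h=2, h2=6, slots 2,1 occupied => index 0.
Table: [737, 603, 537, —, —, 152, 117]

6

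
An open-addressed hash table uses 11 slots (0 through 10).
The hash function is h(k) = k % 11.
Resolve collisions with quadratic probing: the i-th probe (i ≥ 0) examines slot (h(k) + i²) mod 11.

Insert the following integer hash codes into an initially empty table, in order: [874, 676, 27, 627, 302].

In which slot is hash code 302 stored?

3

Insert 874: h=5, slot 5 empty -> index 5.
Insert 676: h=5, slot 5 occupied -> index 6.
Insert 27: h=5, slots 5,6 occupied -> index 9.
Insert 627: h=0, slot 0 empty -> index 0.
Insert 302: h=5, slots 5,6,9 occupied -> index 3.
Table: [627, —, —, 302, —, 874, 676, —, —, 27, —]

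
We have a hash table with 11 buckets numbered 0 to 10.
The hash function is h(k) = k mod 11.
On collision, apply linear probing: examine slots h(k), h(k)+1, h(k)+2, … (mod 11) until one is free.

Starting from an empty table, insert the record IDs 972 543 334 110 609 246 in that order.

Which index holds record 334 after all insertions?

972: h=4 → slot 4
543: h=4, probe 4,5 → slot 5
334: h=4, probe 4,5,6 → slot 6
110: h=0 → slot 0
609: h=4, probe 4,5,6,7 → slot 7
246: h=4, probe 4,5,6,7,8 → slot 8
Table: [110, _, _, _, 972, 543, 334, 609, 246, _, _]

6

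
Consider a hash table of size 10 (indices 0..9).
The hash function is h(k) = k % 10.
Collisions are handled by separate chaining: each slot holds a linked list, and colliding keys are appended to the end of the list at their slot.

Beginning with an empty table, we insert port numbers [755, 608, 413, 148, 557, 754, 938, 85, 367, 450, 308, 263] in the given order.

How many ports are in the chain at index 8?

4

Insert 755: h=5, bucket 5 empty → new chain.
Insert 608: h=8, bucket 8 empty → new chain.
Insert 413: h=3, bucket 3 empty → new chain.
Insert 148: h=8, bucket 8 nonempty → append to chain.
Insert 557: h=7, bucket 7 empty → new chain.
Insert 754: h=4, bucket 4 empty → new chain.
Insert 938: h=8, bucket 8 nonempty → append to chain.
Insert 85: h=5, bucket 5 nonempty → append to chain.
Insert 367: h=7, bucket 7 nonempty → append to chain.
Insert 450: h=0, bucket 0 empty → new chain.
Insert 308: h=8, bucket 8 nonempty → append to chain.
Insert 263: h=3, bucket 3 nonempty → append to chain.
Final buckets:
0: 450
1: —
2: —
3: 413 -> 263
4: 754
5: 755 -> 85
6: —
7: 557 -> 367
8: 608 -> 148 -> 938 -> 308
9: —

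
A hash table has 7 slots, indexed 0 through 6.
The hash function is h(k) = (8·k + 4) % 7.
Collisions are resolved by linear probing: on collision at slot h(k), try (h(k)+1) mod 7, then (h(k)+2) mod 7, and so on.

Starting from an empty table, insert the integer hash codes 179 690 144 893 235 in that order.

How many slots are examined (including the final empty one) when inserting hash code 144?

Insert 179: h=1, slot 1 empty -> index 1.
Insert 690: h=1, slot 1 occupied -> index 2.
Insert 144: h=1, slots 1,2 occupied -> index 3.
Insert 893: h=1, slots 1,2,3 occupied -> index 4.
Insert 235: h=1, slots 1,2,3,4 occupied -> index 5.
Table: [., 179, 690, 144, 893, 235, .]

3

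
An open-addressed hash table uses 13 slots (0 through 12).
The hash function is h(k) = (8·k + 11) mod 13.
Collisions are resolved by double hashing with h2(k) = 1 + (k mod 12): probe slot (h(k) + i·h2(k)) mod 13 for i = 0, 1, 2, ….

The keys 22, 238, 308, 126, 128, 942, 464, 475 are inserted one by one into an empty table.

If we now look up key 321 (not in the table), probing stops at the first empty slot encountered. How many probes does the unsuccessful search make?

22 hashes to 5; slot 5 is free => place at 5.
238 hashes to 4; slot 4 is free => place at 4.
308 hashes to 5, h2=9; 5 taken => place at 1.
126 hashes to 5, h2=7; 5 taken => place at 12.
128 hashes to 8; slot 8 is free => place at 8.
942 hashes to 7; slot 7 is free => place at 7.
464 hashes to 5, h2=9; 5,1 taken => place at 10.
475 hashes to 2; slot 2 is free => place at 2.
Table: [_, 308, 475, _, 238, 22, _, 942, 128, _, 464, _, 126]
Lookup 321: h=5, h2=10, probe 5,2,12,9 → slot 9 empty, not found.

4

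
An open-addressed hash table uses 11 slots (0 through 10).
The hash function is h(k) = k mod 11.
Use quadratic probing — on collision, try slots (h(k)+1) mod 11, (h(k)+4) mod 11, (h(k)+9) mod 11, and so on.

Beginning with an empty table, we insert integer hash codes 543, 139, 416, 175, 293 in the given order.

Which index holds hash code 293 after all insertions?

Insert 543: h=4, slot 4 empty -> index 4.
Insert 139: h=7, slot 7 empty -> index 7.
Insert 416: h=9, slot 9 empty -> index 9.
Insert 175: h=10, slot 10 empty -> index 10.
Insert 293: h=7, slot 7 occupied -> index 8.
Table: [-, -, -, -, 543, -, -, 139, 293, 416, 175]

8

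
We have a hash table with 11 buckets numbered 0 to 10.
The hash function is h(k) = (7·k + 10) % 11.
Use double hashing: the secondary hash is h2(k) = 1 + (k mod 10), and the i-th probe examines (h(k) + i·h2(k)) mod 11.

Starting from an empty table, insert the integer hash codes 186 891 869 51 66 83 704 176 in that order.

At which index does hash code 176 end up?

5

186 hashes to 3; slot 3 is free → place at 3.
891 hashes to 10; slot 10 is free → place at 10.
869 hashes to 10, h2=10; 10 taken → place at 9.
51 hashes to 4; slot 4 is free → place at 4.
66 hashes to 10, h2=7; 10 taken → place at 6.
83 hashes to 8; slot 8 is free → place at 8.
704 hashes to 10, h2=5; 10,4,9,3,8 taken → place at 2.
176 hashes to 10, h2=7; 10,6,2,9 taken → place at 5.
Table: [-, -, 704, 186, 51, 176, 66, -, 83, 869, 891]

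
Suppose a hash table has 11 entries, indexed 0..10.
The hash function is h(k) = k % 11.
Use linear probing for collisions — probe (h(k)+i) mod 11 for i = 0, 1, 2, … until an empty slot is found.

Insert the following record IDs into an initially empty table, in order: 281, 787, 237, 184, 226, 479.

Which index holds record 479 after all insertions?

0

Insert 281: h=6, slot 6 empty -> index 6.
Insert 787: h=6, slot 6 occupied -> index 7.
Insert 237: h=6, slots 6,7 occupied -> index 8.
Insert 184: h=8, slot 8 occupied -> index 9.
Insert 226: h=6, slots 6,7,8,9 occupied -> index 10.
Insert 479: h=6, slots 6,7,8,9,10 occupied -> index 0.
Table: [479, _, _, _, _, _, 281, 787, 237, 184, 226]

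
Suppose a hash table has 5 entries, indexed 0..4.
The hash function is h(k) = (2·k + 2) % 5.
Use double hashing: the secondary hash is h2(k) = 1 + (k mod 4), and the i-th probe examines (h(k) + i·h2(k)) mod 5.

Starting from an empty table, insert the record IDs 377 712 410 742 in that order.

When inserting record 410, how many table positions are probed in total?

Insert 377: h=1, slot 1 empty -> index 1.
Insert 712: h=1, h2=1, slot 1 occupied -> index 2.
Insert 410: h=2, h2=3, slot 2 occupied -> index 0.
Insert 742: h=1, h2=3, slot 1 occupied -> index 4.
Table: [410, 377, 712, ., 742]

2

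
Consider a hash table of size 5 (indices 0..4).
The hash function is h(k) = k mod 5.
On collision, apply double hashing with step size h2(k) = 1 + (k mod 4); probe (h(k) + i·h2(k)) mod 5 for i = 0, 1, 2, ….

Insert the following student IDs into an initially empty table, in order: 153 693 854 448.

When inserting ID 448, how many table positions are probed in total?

Insert 153: h=3, slot 3 empty → index 3.
Insert 693: h=3, h2=2, slot 3 occupied → index 0.
Insert 854: h=4, slot 4 empty → index 4.
Insert 448: h=3, h2=1, slots 3,4,0 occupied → index 1.
Table: [693, 448, -, 153, 854]

4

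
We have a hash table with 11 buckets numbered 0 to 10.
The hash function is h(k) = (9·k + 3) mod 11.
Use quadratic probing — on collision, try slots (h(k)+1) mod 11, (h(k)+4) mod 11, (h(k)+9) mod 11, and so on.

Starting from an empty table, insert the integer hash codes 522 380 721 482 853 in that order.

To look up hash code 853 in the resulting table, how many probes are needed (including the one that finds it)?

3

Insert 522: h=4, slot 4 empty → index 4.
Insert 380: h=2, slot 2 empty → index 2.
Insert 721: h=2, slot 2 occupied → index 3.
Insert 482: h=7, slot 7 empty → index 7.
Insert 853: h=2, slots 2,3 occupied → index 6.
Table: [—, —, 380, 721, 522, —, 853, 482, —, —, —]
Lookup 853: h=2, probe 2,3,6 → found at 6.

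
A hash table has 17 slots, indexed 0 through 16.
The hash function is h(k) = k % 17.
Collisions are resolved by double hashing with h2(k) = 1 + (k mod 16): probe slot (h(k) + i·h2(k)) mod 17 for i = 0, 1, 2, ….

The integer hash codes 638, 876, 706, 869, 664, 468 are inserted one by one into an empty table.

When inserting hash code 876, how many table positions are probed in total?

2

638: h=9 => slot 9
876: h=9, h2=13, probe 9,5 => slot 5
706: h=9, h2=3, probe 9,12 => slot 12
869: h=2 => slot 2
664: h=1 => slot 1
468: h=9, h2=5, probe 9,14 => slot 14
Table: [., 664, 869, ., ., 876, ., ., ., 638, ., ., 706, ., 468, ., .]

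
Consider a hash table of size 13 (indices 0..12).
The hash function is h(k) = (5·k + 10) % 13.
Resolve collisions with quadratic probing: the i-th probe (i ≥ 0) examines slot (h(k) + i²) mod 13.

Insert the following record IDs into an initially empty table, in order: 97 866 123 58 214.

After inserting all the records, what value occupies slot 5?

58

97 hashes to 1; slot 1 is free => place at 1.
866 hashes to 11; slot 11 is free => place at 11.
123 hashes to 1; 1 taken => place at 2.
58 hashes to 1; 1,2 taken => place at 5.
214 hashes to 1; 1,2,5 taken => place at 10.
Table: [., 97, 123, ., ., 58, ., ., ., ., 214, 866, .]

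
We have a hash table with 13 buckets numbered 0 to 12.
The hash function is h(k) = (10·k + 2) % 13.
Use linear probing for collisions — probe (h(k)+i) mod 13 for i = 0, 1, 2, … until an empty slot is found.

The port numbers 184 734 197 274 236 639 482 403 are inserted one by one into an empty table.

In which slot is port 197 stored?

11

Insert 184: h=9, slot 9 empty → index 9.
Insert 734: h=10, slot 10 empty → index 10.
Insert 197: h=9, slots 9,10 occupied → index 11.
Insert 274: h=12, slot 12 empty → index 12.
Insert 236: h=9, slots 9,10,11,12 occupied → index 0.
Insert 639: h=9, slots 9,10,11,12,0 occupied → index 1.
Insert 482: h=12, slots 12,0,1 occupied → index 2.
Insert 403: h=2, slot 2 occupied → index 3.
Table: [236, 639, 482, 403, _, _, _, _, _, 184, 734, 197, 274]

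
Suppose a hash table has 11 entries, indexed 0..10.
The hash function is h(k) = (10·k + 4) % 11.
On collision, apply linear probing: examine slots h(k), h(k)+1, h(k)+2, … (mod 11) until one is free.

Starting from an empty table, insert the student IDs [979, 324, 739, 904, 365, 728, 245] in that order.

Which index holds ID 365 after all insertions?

979: h=4 → slot 4
324: h=10 → slot 10
739: h=2 → slot 2
904: h=2, probe 2,3 → slot 3
365: h=2, probe 2,3,4,5 → slot 5
728: h=2, probe 2,3,4,5,6 → slot 6
245: h=1 → slot 1
Table: [-, 245, 739, 904, 979, 365, 728, -, -, -, 324]

5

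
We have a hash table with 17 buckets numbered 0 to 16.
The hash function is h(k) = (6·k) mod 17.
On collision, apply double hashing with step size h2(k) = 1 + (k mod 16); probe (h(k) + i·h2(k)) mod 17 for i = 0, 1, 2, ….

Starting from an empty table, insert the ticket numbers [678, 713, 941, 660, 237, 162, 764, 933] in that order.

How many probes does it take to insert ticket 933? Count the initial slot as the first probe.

678: h=5 → slot 5
713: h=11 → slot 11
941: h=2 → slot 2
660: h=16 → slot 16
237: h=11, h2=14, probe 11,8 → slot 8
162: h=3 → slot 3
764: h=11, h2=13, probe 11,7 → slot 7
933: h=5, h2=6, probe 5,11,0 → slot 0
Table: [933, —, 941, 162, —, 678, —, 764, 237, —, —, 713, —, —, —, —, 660]

3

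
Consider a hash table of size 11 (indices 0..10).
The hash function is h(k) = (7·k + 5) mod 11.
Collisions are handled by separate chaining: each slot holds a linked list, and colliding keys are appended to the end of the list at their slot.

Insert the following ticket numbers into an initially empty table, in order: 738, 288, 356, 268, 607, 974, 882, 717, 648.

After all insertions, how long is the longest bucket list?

Insert 738: h=1, bucket 1 empty → new chain.
Insert 288: h=8, bucket 8 empty → new chain.
Insert 356: h=0, bucket 0 empty → new chain.
Insert 268: h=0, bucket 0 nonempty → append to chain.
Insert 607: h=8, bucket 8 nonempty → append to chain.
Insert 974: h=3, bucket 3 empty → new chain.
Insert 882: h=8, bucket 8 nonempty → append to chain.
Insert 717: h=8, bucket 8 nonempty → append to chain.
Insert 648: h=9, bucket 9 empty → new chain.
Final buckets:
0: 356 -> 268
1: 738
2: ∅
3: 974
4: ∅
5: ∅
6: ∅
7: ∅
8: 288 -> 607 -> 882 -> 717
9: 648
10: ∅

4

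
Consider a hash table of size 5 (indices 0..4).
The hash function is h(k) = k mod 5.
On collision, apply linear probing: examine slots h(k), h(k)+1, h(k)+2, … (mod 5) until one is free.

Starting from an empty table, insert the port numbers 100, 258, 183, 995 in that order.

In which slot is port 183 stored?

Insert 100: h=0, slot 0 empty → index 0.
Insert 258: h=3, slot 3 empty → index 3.
Insert 183: h=3, slot 3 occupied → index 4.
Insert 995: h=0, slot 0 occupied → index 1.
Table: [100, 995, ∅, 258, 183]

4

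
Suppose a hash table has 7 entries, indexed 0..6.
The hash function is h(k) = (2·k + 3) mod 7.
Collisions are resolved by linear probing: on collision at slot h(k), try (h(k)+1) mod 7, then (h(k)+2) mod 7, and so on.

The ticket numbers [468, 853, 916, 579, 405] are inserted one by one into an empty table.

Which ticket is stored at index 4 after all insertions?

468 hashes to 1; slot 1 is free => place at 1.
853 hashes to 1; 1 taken => place at 2.
916 hashes to 1; 1,2 taken => place at 3.
579 hashes to 6; slot 6 is free => place at 6.
405 hashes to 1; 1,2,3 taken => place at 4.
Table: [∅, 468, 853, 916, 405, ∅, 579]

405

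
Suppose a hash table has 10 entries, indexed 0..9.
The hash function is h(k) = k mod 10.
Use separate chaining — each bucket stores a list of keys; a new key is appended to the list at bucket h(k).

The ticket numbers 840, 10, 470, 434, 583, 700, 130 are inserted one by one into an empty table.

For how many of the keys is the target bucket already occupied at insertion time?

4

Insert 840: h=0, bucket 0 empty -> new chain.
Insert 10: h=0, bucket 0 nonempty -> append to chain.
Insert 470: h=0, bucket 0 nonempty -> append to chain.
Insert 434: h=4, bucket 4 empty -> new chain.
Insert 583: h=3, bucket 3 empty -> new chain.
Insert 700: h=0, bucket 0 nonempty -> append to chain.
Insert 130: h=0, bucket 0 nonempty -> append to chain.
Final buckets:
0: 840 -> 10 -> 470 -> 700 -> 130
1: .
2: .
3: 583
4: 434
5: .
6: .
7: .
8: .
9: .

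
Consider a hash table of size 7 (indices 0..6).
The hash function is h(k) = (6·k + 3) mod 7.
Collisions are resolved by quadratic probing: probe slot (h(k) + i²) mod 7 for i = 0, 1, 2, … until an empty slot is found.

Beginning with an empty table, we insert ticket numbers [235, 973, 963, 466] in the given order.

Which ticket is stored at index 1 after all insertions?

235: h=6 → slot 6
973: h=3 → slot 3
963: h=6, probe 6,0 → slot 0
466: h=6, probe 6,0,3,1 → slot 1
Table: [963, 466, ., 973, ., ., 235]

466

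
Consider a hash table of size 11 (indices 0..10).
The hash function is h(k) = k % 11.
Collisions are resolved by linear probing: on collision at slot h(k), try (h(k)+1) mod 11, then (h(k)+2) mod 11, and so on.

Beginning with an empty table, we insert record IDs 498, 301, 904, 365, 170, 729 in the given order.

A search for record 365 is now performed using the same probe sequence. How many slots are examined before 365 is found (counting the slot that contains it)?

4

498: h=3 -> slot 3
301: h=4 -> slot 4
904: h=2 -> slot 2
365: h=2, probe 2,3,4,5 -> slot 5
170: h=5, probe 5,6 -> slot 6
729: h=3, probe 3,4,5,6,7 -> slot 7
Table: [—, —, 904, 498, 301, 365, 170, 729, —, —, —]
Lookup 365: h=2, probe 2,3,4,5 → found at 5.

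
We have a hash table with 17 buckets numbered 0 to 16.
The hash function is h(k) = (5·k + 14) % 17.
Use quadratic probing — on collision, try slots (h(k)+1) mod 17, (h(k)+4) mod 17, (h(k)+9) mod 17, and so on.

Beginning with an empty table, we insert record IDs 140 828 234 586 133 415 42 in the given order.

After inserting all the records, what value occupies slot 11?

234

140 hashes to 0; slot 0 is free => place at 0.
828 hashes to 6; slot 6 is free => place at 6.
234 hashes to 11; slot 11 is free => place at 11.
586 hashes to 3; slot 3 is free => place at 3.
133 hashes to 16; slot 16 is free => place at 16.
415 hashes to 15; slot 15 is free => place at 15.
42 hashes to 3; 3 taken => place at 4.
Table: [140, _, _, 586, 42, _, 828, _, _, _, _, 234, _, _, _, 415, 133]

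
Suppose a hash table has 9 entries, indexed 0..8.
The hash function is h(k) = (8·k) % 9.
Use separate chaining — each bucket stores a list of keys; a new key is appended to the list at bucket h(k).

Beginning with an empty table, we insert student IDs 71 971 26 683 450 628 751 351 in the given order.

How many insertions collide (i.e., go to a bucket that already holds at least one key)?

4

71 → bucket 1
971 → bucket 1 (collision)
26 → bucket 1 (collision)
683 → bucket 1 (collision)
450 → bucket 0
628 → bucket 2
751 → bucket 5
351 → bucket 0 (collision)
Final buckets:
0: 450 -> 351
1: 71 -> 971 -> 26 -> 683
2: 628
3: —
4: —
5: 751
6: —
7: —
8: —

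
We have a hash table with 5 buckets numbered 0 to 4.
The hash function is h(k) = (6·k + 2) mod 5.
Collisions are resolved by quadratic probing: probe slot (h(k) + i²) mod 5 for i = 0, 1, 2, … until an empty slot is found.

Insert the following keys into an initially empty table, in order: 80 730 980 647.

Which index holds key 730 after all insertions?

80 hashes to 2; slot 2 is free → place at 2.
730 hashes to 2; 2 taken → place at 3.
980 hashes to 2; 2,3 taken → place at 1.
647 hashes to 4; slot 4 is free → place at 4.
Table: [., 980, 80, 730, 647]

3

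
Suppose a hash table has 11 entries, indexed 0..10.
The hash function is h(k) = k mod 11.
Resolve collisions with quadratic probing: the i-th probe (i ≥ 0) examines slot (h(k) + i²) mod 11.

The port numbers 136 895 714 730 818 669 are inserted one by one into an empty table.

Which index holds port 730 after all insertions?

136: h=4 -> slot 4
895: h=4, probe 4,5 -> slot 5
714: h=10 -> slot 10
730: h=4, probe 4,5,8 -> slot 8
818: h=4, probe 4,5,8,2 -> slot 2
669: h=9 -> slot 9
Table: [_, _, 818, _, 136, 895, _, _, 730, 669, 714]

8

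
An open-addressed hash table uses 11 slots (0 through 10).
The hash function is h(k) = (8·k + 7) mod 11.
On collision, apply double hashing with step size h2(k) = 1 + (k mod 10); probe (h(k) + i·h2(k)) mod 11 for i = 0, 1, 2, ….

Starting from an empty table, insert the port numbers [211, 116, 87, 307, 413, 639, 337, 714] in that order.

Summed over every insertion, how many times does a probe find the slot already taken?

5

211 hashes to 1; slot 1 is free -> place at 1.
116 hashes to 0; slot 0 is free -> place at 0.
87 hashes to 10; slot 10 is free -> place at 10.
307 hashes to 10, h2=8; 10 taken -> place at 7.
413 hashes to 0, h2=4; 0 taken -> place at 4.
639 hashes to 4, h2=10; 4 taken -> place at 3.
337 hashes to 8; slot 8 is free -> place at 8.
714 hashes to 10, h2=5; 10,4 taken -> place at 9.
Table: [116, 211, ∅, 639, 413, ∅, ∅, 307, 337, 714, 87]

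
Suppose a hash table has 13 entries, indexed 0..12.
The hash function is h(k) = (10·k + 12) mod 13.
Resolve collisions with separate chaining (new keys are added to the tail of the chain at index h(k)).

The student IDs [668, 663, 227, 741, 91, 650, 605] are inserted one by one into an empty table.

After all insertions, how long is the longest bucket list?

Insert 668: h=10, bucket 10 empty -> new chain.
Insert 663: h=12, bucket 12 empty -> new chain.
Insert 227: h=7, bucket 7 empty -> new chain.
Insert 741: h=12, bucket 12 nonempty -> append to chain.
Insert 91: h=12, bucket 12 nonempty -> append to chain.
Insert 650: h=12, bucket 12 nonempty -> append to chain.
Insert 605: h=4, bucket 4 empty -> new chain.
Final buckets:
0: —
1: —
2: —
3: —
4: 605
5: —
6: —
7: 227
8: —
9: —
10: 668
11: —
12: 663 -> 741 -> 91 -> 650

4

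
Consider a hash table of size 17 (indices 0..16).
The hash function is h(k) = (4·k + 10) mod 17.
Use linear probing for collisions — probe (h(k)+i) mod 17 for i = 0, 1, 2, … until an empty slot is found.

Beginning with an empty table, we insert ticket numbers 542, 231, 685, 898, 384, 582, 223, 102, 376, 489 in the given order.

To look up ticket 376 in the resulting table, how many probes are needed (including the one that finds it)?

542: h=2 → slot 2
231: h=16 → slot 16
685: h=13 → slot 13
898: h=15 → slot 15
384: h=16, probe 16,0 → slot 0
582: h=9 → slot 9
223: h=1 → slot 1
102: h=10 → slot 10
376: h=1, probe 1,2,3 → slot 3
489: h=11 → slot 11
Table: [384, 223, 542, 376, ., ., ., ., ., 582, 102, 489, ., 685, ., 898, 231]
Lookup 376: h=1, probe 1,2,3 → found at 3.

3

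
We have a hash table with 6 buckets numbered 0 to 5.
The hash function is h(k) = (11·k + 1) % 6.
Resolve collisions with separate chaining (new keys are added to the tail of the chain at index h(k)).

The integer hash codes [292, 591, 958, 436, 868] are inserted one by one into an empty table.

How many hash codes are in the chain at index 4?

1

292 -> bucket 3
591 -> bucket 4
958 -> bucket 3 (collision)
436 -> bucket 3 (collision)
868 -> bucket 3 (collision)
Final buckets:
0: -
1: -
2: -
3: 292 -> 958 -> 436 -> 868
4: 591
5: -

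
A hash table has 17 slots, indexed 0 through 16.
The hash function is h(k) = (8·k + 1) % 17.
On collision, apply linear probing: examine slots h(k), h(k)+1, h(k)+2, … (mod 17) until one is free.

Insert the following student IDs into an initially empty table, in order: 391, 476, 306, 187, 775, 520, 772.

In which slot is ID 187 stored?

391: h=1 => slot 1
476: h=1, probe 1,2 => slot 2
306: h=1, probe 1,2,3 => slot 3
187: h=1, probe 1,2,3,4 => slot 4
775: h=13 => slot 13
520: h=13, probe 13,14 => slot 14
772: h=6 => slot 6
Table: [-, 391, 476, 306, 187, -, 772, -, -, -, -, -, -, 775, 520, -, -]

4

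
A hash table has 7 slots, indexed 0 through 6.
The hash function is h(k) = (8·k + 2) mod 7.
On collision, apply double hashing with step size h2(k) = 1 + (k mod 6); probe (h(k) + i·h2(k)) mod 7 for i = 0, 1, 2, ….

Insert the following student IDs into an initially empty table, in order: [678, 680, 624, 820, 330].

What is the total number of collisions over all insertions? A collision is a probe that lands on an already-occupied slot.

5

Insert 678: h=1, slot 1 empty => index 1.
Insert 680: h=3, slot 3 empty => index 3.
Insert 624: h=3, h2=1, slot 3 occupied => index 4.
Insert 820: h=3, h2=5, slots 3,1 occupied => index 6.
Insert 330: h=3, h2=1, slots 3,4 occupied => index 5.
Table: [∅, 678, ∅, 680, 624, 330, 820]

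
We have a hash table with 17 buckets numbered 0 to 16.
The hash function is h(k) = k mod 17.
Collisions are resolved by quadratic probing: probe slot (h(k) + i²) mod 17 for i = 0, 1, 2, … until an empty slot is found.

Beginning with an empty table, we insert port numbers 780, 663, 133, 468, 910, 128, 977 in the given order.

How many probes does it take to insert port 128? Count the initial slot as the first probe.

780: h=15 → slot 15
663: h=0 → slot 0
133: h=14 → slot 14
468: h=9 → slot 9
910: h=9, probe 9,10 → slot 10
128: h=9, probe 9,10,13 → slot 13
977: h=8 → slot 8
Table: [663, —, —, —, —, —, —, —, 977, 468, 910, —, —, 128, 133, 780, —]

3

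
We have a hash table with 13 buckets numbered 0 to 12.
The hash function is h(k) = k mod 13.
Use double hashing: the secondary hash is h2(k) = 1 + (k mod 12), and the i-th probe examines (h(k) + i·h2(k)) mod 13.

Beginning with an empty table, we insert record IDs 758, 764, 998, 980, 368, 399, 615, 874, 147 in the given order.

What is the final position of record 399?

Insert 758: h=4, slot 4 empty -> index 4.
Insert 764: h=10, slot 10 empty -> index 10.
Insert 998: h=10, h2=3, slot 10 occupied -> index 0.
Insert 980: h=5, slot 5 empty -> index 5.
Insert 368: h=4, h2=9, slots 4,0 occupied -> index 9.
Insert 399: h=9, h2=4, slots 9,0,4 occupied -> index 8.
Insert 615: h=4, h2=4, slots 4,8 occupied -> index 12.
Insert 874: h=3, slot 3 empty -> index 3.
Insert 147: h=4, h2=4, slots 4,8,12,3 occupied -> index 7.
Table: [998, -, -, 874, 758, 980, -, 147, 399, 368, 764, -, 615]

8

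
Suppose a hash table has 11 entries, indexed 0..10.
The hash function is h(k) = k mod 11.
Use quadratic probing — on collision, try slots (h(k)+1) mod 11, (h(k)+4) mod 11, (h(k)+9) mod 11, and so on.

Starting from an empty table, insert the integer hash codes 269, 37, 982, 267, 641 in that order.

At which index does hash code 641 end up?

1

269 hashes to 5; slot 5 is free => place at 5.
37 hashes to 4; slot 4 is free => place at 4.
982 hashes to 3; slot 3 is free => place at 3.
267 hashes to 3; 3,4 taken => place at 7.
641 hashes to 3; 3,4,7 taken => place at 1.
Table: [-, 641, -, 982, 37, 269, -, 267, -, -, -]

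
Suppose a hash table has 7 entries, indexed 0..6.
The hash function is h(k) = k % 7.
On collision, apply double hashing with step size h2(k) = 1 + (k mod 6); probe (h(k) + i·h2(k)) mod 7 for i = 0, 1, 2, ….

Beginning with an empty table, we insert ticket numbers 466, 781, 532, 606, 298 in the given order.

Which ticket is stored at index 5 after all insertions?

606

466: h=4 => slot 4
781: h=4, h2=2, probe 4,6 => slot 6
532: h=0 => slot 0
606: h=4, h2=1, probe 4,5 => slot 5
298: h=4, h2=5, probe 4,2 => slot 2
Table: [532, -, 298, -, 466, 606, 781]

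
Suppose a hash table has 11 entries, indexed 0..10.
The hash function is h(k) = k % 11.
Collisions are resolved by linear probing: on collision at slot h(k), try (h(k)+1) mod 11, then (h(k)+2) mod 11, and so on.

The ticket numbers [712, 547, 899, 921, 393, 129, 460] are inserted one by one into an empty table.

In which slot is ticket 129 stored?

Insert 712: h=8, slot 8 empty => index 8.
Insert 547: h=8, slot 8 occupied => index 9.
Insert 899: h=8, slots 8,9 occupied => index 10.
Insert 921: h=8, slots 8,9,10 occupied => index 0.
Insert 393: h=8, slots 8,9,10,0 occupied => index 1.
Insert 129: h=8, slots 8,9,10,0,1 occupied => index 2.
Insert 460: h=9, slots 9,10,0,1,2 occupied => index 3.
Table: [921, 393, 129, 460, _, _, _, _, 712, 547, 899]

2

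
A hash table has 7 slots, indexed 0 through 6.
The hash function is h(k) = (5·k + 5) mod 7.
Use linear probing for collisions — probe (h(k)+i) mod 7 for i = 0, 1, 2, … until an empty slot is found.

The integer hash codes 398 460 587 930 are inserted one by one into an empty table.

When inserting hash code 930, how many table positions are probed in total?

4

Insert 398: h=0, slot 0 empty → index 0.
Insert 460: h=2, slot 2 empty → index 2.
Insert 587: h=0, slot 0 occupied → index 1.
Insert 930: h=0, slots 0,1,2 occupied → index 3.
Table: [398, 587, 460, 930, -, -, -]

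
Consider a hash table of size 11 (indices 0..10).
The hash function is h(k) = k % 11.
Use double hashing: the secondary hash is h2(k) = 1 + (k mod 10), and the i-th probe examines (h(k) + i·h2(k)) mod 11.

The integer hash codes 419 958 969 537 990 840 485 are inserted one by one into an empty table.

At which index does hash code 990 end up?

Insert 419: h=1, slot 1 empty → index 1.
Insert 958: h=1, h2=9, slot 1 occupied → index 10.
Insert 969: h=1, h2=10, slot 1 occupied → index 0.
Insert 537: h=9, slot 9 empty → index 9.
Insert 990: h=0, h2=1, slots 0,1 occupied → index 2.
Insert 840: h=4, slot 4 empty → index 4.
Insert 485: h=1, h2=6, slot 1 occupied → index 7.
Table: [969, 419, 990, -, 840, -, -, 485, -, 537, 958]

2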